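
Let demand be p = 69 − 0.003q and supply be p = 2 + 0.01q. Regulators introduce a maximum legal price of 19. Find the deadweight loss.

77538.85

Competitive equilibrium: 69 − 0.003q = 2 + 0.01q → q* = 5153.8462, p* = 53.5385.
At the ceiling p = 19, quantity supplied = (19 − 2)/0.01 = 1700.
Willingness to pay at q' = 1700: 69 − 0.003·1700 = 63.9.
Δq = 5153.8462 − 1700 = 3453.8462; wedge = 63.9 − 19 = 44.9.
Deadweight loss = ½ × 3453.8462 × 44.9 = 77538.85.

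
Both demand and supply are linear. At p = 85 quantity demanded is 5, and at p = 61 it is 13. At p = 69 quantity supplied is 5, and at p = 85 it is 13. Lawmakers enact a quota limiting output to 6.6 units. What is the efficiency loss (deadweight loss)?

6.40

Demand slope = (61 − 85)/(13 − 5) = −3, so p = 100 − 3q.
Supply slope = (85 − 69)/(13 − 5) = 2, so p = 59 + 2q.
Competitive equilibrium: 100 − 3q = 59 + 2q → q* = 8.2, p* = 75.4.
At q = 6.6: demand price = 100 − 3·6.6 = 80.2; supply price = 59 + 2·6.6 = 72.2.
Δq = 8.2 − 6.6 = 1.6; wedge = 80.2 − 72.2 = 8.
Deadweight loss = ½ × 1.6 × 8 = 6.40.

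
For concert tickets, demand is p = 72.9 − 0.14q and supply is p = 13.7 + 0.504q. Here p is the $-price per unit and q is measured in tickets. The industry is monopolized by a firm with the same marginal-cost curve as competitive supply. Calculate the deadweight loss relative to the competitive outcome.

$86.77

Competitive equilibrium: 72.9 − 0.14q = 13.7 + 0.504q → q* = 91.9255, p* = 60.0304.
Marginal revenue: MR = 72.9 − 0.28q. Set MR = MC: 72.9 − 0.28q = 13.7 + 0.504q → q_m = 75.5102.
Price p_m = 72.9 − 0.14·75.5102 = 62.3286; MC(q_m) = 13.7 + 0.504·75.5102 = 51.7571.
Competitive q* = 91.9255, so Δq = 16.4153; wedge = 62.3286 − 51.7571 = 10.5715.
DWL = ½ × 16.4153 × 10.5715 = $86.77.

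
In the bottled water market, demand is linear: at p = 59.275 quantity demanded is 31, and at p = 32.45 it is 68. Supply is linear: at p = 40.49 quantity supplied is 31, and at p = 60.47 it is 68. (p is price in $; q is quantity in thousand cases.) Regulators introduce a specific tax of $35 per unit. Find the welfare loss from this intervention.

Demand slope = (32.45 − 59.275)/(68 − 31) = −0.725, so p = 81.75 − 0.725q.
Supply slope = (60.47 − 40.49)/(68 − 31) = 0.54, so p = 23.75 + 0.54q.
Competitive equilibrium: 81.75 − 0.725q = 23.75 + 0.54q → q* = 45.8498, p* = 48.5089.
With the tax, the buyer price exceeds the seller price by 35: (81.75 − 0.725q) − (23.75 + 0.54q) = 35 → q' = 18.1818.
Δq = 45.8498 − 18.1818 = 27.668; the wedge equals the tax, 35.
The triangle = ½ × 27.668 × 35 = $484.19 thousand.

$484.19 thousand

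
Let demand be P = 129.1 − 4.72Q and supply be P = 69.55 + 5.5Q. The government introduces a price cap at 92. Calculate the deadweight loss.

15.56

Competitive equilibrium: 129.1 − 4.72Q = 69.55 + 5.5Q → Q* = 5.8268, P* = 101.5975.
At the ceiling P = 92, quantity supplied = (92 − 69.55)/5.5 = 4.0818.
Willingness to pay at Q' = 4.0818: 129.1 − 4.72·4.0818 = 109.8339.
ΔQ = 5.8268 − 4.0818 = 1.745; wedge = 109.8339 − 92 = 17.8339.
DWL = ½ × 1.745 × 17.8339 = 15.56.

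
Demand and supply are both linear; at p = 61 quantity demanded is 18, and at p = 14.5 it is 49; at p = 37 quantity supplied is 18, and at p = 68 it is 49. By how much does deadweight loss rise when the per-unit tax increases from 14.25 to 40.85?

Demand slope = (14.5 − 61)/(49 − 18) = −1.5, so p = 88 − 1.5q.
Supply slope = (68 − 37)/(49 − 18) = 1, so p = 19 + q.
Competitive equilibrium: 88 − 1.5q = 19 + q → q* = 27.6, p* = 46.6.
For a per-unit tax t: Δq = t/2.5, so DWL = ½·t·(t/2.5) = t²/5.
At t = 14.25: DWL = 40.613. At t = 40.85: DWL = 333.745.
Increase = 333.745 − 40.613 = 293.132.

293.132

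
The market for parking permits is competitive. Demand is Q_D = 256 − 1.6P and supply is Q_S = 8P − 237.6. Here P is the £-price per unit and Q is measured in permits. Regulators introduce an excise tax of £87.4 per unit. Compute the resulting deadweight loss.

£5092.51

In inverse form: demand P = 160 − 0.625Q, supply P = 29.7 + 0.125Q.
Competitive equilibrium: 160 − 0.625Q = 29.7 + 0.125Q → Q* = 173.7333, P* = 51.4167.
With the tax, the buyer price exceeds the seller price by 87.4: (160 − 0.625Q) − (29.7 + 0.125Q) = 87.4 → Q' = 57.2.
ΔQ = 173.7333 − 57.2 = 116.5333; the wedge equals the tax, 87.4.
Welfare loss = ½ × 116.5333 × 87.4 = £5092.51.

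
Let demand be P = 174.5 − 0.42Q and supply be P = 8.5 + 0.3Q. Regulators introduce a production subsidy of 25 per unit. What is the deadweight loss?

Competitive equilibrium: 174.5 − 0.42Q = 8.5 + 0.3Q → Q* = 230.5556, P* = 77.6667.
The subsidy lowers effective supply by 25: P = 0.3Q − 16.5.
New quantity: 174.5 − 0.42Q = 0.3Q − 16.5 → Q' = 265.2778.
Overproduction ΔQ = 265.2778 − 230.5556 = 34.7222; wedge = subsidy = 25.
Welfare loss = ½ × 34.7222 × 25 = 434.03.

434.03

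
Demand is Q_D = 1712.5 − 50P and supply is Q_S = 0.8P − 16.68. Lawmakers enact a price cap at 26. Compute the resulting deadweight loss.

26.26

In inverse form: demand P = 34.25 − 0.02Q, supply P = 20.85 + 1.25Q.
Competitive equilibrium: 34.25 − 0.02Q = 20.85 + 1.25Q → Q* = 10.5512, P* = 34.039.
At the ceiling P = 26, quantity supplied = (26 − 20.85)/1.25 = 4.12.
Willingness to pay at Q' = 4.12: 34.25 − 0.02·4.12 = 34.1676.
ΔQ = 10.5512 − 4.12 = 6.4312; wedge = 34.1676 − 26 = 8.1676.
DWL = ½ × 6.4312 × 8.1676 = 26.26.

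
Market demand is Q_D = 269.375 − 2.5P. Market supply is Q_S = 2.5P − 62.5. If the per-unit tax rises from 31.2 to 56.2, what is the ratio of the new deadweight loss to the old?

3.245

In inverse form: demand P = 107.75 − 0.4Q, supply P = 25 + 0.4Q.
Competitive equilibrium: 107.75 − 0.4Q = 25 + 0.4Q → Q* = 103.4375, P* = 66.375.
For a per-unit tax t: ΔQ = t/0.8, so DWL = ½·t·(t/0.8) = t²/1.6.
At t = 31.2: DWL = 608.4. At t = 56.2: DWL = 1974.025.
Ratio = (56.2/31.2)² = 3.245.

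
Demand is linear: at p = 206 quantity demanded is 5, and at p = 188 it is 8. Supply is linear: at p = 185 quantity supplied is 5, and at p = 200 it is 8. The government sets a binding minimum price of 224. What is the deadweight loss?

132.55

Demand slope = (188 − 206)/(8 − 5) = −6, so p = 236 − 6q.
Supply slope = (200 − 185)/(8 − 5) = 5, so p = 160 + 5q.
Competitive equilibrium: 236 − 6q = 160 + 5q → q* = 6.9091, p* = 194.5455.
At the floor p = 224, quantity demanded = (236 − 224)/6 = 2.
Sellers' marginal cost at q' = 2: 160 + 5·2 = 170.
Δq = 6.9091 − 2 = 4.9091; wedge = 224 − 170 = 54.
Welfare loss = ½ × 4.9091 × 54 = 132.55.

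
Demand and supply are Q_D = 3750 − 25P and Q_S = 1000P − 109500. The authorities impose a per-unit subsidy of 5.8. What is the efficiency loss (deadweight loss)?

410.24

In inverse form: demand P = 150 − 0.04Q, supply P = 109.5 + 0.001Q.
Competitive equilibrium: 150 − 0.04Q = 109.5 + 0.001Q → Q* = 987.8049, P* = 110.4878.
The subsidy lowers effective supply by 5.8: P = 103.7 + 0.001Q.
New quantity: 150 − 0.04Q = 103.7 + 0.001Q → Q' = 1129.2683.
Overproduction ΔQ = 1129.2683 − 987.8049 = 141.4634; wedge = subsidy = 5.8.
Deadweight loss = ½ × 141.4634 × 5.8 = 410.24.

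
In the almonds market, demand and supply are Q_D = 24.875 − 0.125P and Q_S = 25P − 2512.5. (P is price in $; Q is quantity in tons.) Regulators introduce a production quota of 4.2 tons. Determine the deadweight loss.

In inverse form: demand P = 199 − 8Q, supply P = 100.5 + 0.04Q.
Competitive equilibrium: 199 − 8Q = 100.5 + 0.04Q → Q* = 12.2512, P* = 100.99.
At Q = 4.2: demand price = 199 − 8·4.2 = 165.4; supply price = 100.5 + 0.04·4.2 = 100.668.
ΔQ = 12.2512 − 4.2 = 8.0512; wedge = 165.4 − 100.668 = 64.732.
The triangle = ½ × 8.0512 × 64.732 = $260.59.

$260.59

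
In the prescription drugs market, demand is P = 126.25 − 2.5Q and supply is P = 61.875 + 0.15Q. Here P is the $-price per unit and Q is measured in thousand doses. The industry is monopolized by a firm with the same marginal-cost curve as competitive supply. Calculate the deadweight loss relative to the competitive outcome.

$184.26 thousand

Competitive equilibrium: 126.25 − 2.5Q = 61.875 + 0.15Q → Q* = 24.2925, P* = 65.5189.
Marginal revenue: MR = 126.25 − 5Q. Set MR = MC: 126.25 − 5Q = 61.875 + 0.15Q → Q_m = 12.5.
Price P_m = 126.25 − 2.5·12.5 = 95; MC(Q_m) = 61.875 + 0.15·12.5 = 63.75.
Competitive Q* = 24.2925, so ΔQ = 11.7925; wedge = 95 − 63.75 = 31.25.
DWL = ½ × 11.7925 × 31.25 = $184.26 thousand.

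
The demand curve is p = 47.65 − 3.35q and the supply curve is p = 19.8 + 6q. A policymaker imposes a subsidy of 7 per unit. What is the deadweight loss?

2.62

Competitive equilibrium: 47.65 − 3.35q = 19.8 + 6q → q* = 2.9786, p* = 37.6717.
The subsidy lowers effective supply by 7: p = 12.8 + 6q.
New quantity: 47.65 − 3.35q = 12.8 + 6q → q' = 3.7273.
Overproduction Δq = 3.7273 − 2.9786 = 0.7487; wedge = subsidy = 7.
The triangle = ½ × 0.7487 × 7 = 2.62.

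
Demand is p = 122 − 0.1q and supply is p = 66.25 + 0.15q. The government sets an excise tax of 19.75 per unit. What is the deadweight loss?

780.125

Competitive equilibrium: 122 − 0.1q = 66.25 + 0.15q → q* = 223, p* = 99.7.
With the tax, the buyer price exceeds the seller price by 19.75: (122 − 0.1q) − (66.25 + 0.15q) = 19.75 → q' = 144.
Δq = 223 − 144 = 79; the wedge equals the tax, 19.75.
Welfare loss = ½ × 79 × 19.75 = 780.125.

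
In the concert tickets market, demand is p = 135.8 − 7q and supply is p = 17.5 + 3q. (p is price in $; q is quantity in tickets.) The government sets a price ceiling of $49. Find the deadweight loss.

Competitive equilibrium: 135.8 − 7q = 17.5 + 3q → q* = 11.83, p* = 52.99.
At the ceiling p = 49, quantity supplied = (49 − 17.5)/3 = 10.5.
Willingness to pay at q' = 10.5: 135.8 − 7·10.5 = 62.3.
Δq = 11.83 − 10.5 = 1.33; wedge = 62.3 − 49 = 13.3.
The triangle = ½ × 1.33 × 13.3 = $8.84.

$8.84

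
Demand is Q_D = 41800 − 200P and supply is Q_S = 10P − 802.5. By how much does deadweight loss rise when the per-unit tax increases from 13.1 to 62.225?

17620.67

In inverse form: demand P = 209 − 0.005Q, supply P = 80.25 + 0.1Q.
Competitive equilibrium: 209 − 0.005Q = 80.25 + 0.1Q → Q* = 1226.1905, P* = 202.869.
For a per-unit tax t: ΔQ = t/0.105, so DWL = ½·t·(t/0.105) = t²/0.21.
At t = 13.1: DWL = 817.19. At t = 62.225: DWL = 18437.86.
Increase = 18437.86 − 817.19 = 17620.67.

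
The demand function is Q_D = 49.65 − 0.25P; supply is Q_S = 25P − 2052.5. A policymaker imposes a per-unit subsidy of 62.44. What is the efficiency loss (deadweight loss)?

482.52

In inverse form: demand P = 198.6 − 4Q, supply P = 82.1 + 0.04Q.
Competitive equilibrium: 198.6 − 4Q = 82.1 + 0.04Q → Q* = 28.8366, P* = 83.2535.
The subsidy lowers effective supply by 62.44: P = 19.66 + 0.04Q.
New quantity: 198.6 − 4Q = 19.66 + 0.04Q → Q' = 44.2921.
Overproduction ΔQ = 44.2921 − 28.8366 = 15.4555; wedge = subsidy = 62.44.
Welfare loss = ½ × 15.4555 × 62.44 = 482.52.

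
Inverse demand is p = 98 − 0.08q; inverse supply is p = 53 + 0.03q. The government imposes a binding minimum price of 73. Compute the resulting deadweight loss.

513.14

Competitive equilibrium: 98 − 0.08q = 53 + 0.03q → q* = 409.0909, p* = 65.2727.
At the floor p = 73, quantity demanded = (98 − 73)/0.08 = 312.5.
Sellers' marginal cost at q' = 312.5: 53 + 0.03·312.5 = 62.375.
Δq = 409.0909 − 312.5 = 96.5909; wedge = 73 − 62.375 = 10.625.
DWL = ½ × 96.5909 × 10.625 = 513.14.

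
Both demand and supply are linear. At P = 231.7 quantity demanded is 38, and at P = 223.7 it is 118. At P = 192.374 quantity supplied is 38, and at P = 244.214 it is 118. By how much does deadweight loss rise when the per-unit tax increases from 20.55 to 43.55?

Demand slope = (223.7 − 231.7)/(118 − 38) = −0.1, so P = 235.5 − 0.1Q.
Supply slope = (244.214 − 192.374)/(118 − 38) = 0.648, so P = 167.75 + 0.648Q.
Competitive equilibrium: 235.5 − 0.1Q = 167.75 + 0.648Q → Q* = 90.5749, P* = 226.4425.
For a per-unit tax t: ΔQ = t/0.748, so DWL = ½·t·(t/0.748) = t²/1.496.
At t = 20.55: DWL = 282.288. At t = 43.55: DWL = 1267.782.
Increase = 1267.782 − 282.288 = 985.49.

985.49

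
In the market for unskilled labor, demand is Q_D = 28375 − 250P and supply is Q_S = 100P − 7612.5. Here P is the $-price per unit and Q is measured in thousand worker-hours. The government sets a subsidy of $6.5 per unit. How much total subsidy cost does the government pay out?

$20370.54 thousand

In inverse form: demand P = 113.5 − 0.004Q, supply P = 76.125 + 0.01Q.
Competitive equilibrium: 113.5 − 0.004Q = 76.125 + 0.01Q → Q* = 2669.6429, P* = 102.8214.
The subsidy lowers effective supply by 6.5: P = 69.625 + 0.01Q.
New quantity: 113.5 − 0.004Q = 69.625 + 0.01Q → Q' = 3133.9286.
Total subsidy cost = 6.5 × 3133.9286 = $20370.54 thousand.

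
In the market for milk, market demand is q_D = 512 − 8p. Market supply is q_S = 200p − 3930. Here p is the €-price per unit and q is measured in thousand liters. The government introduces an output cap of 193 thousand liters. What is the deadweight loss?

In inverse form: demand p = 64 − 0.125q, supply p = 19.65 + 0.005q.
Competitive equilibrium: 64 − 0.125q = 19.65 + 0.005q → q* = 341.1538, p* = 21.3558.
At q = 193: demand price = 64 − 0.125·193 = 39.875; supply price = 19.65 + 0.005·193 = 20.615.
Δq = 341.1538 − 193 = 148.1538; wedge = 39.875 − 20.615 = 19.26.
Deadweight loss = ½ × 148.1538 × 19.26 = €1426.72 thousand.

€1426.72 thousand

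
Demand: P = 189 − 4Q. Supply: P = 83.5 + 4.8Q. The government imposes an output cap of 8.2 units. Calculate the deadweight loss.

63.16

Competitive equilibrium: 189 − 4Q = 83.5 + 4.8Q → Q* = 11.9886, P* = 141.0455.
At Q = 8.2: demand price = 189 − 4·8.2 = 156.2; supply price = 83.5 + 4.8·8.2 = 122.86.
ΔQ = 11.9886 − 8.2 = 3.7886; wedge = 156.2 − 122.86 = 33.34.
Deadweight loss = ½ × 3.7886 × 33.34 = 63.16.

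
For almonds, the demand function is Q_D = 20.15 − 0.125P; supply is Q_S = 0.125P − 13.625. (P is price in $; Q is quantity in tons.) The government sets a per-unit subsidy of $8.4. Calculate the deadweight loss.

$2.205

In inverse form: demand P = 161.2 − 8Q, supply P = 109 + 8Q.
Competitive equilibrium: 161.2 − 8Q = 109 + 8Q → Q* = 3.2625, P* = 135.1.
The subsidy lowers effective supply by 8.4: P = 100.6 + 8Q.
New quantity: 161.2 − 8Q = 100.6 + 8Q → Q' = 3.7875.
Overproduction ΔQ = 3.7875 − 3.2625 = 0.525; wedge = subsidy = 8.4.
Deadweight loss = ½ × 0.525 × 8.4 = $2.205.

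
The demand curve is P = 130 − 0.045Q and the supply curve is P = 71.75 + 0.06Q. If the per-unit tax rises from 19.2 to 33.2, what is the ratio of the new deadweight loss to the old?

Competitive equilibrium: 130 − 0.045Q = 71.75 + 0.06Q → Q* = 554.7619, P* = 105.0357.
For a per-unit tax t: ΔQ = t/0.105, so DWL = ½·t·(t/0.105) = t²/0.21.
At t = 19.2: DWL = 1755.429. At t = 33.2: DWL = 5248.762.
Ratio = (33.2/19.2)² = 2.990.

2.990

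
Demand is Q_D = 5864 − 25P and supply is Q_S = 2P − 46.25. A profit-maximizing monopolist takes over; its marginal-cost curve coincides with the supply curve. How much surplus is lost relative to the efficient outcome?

196.88

In inverse form: demand P = 234.56 − 0.04Q, supply P = 23.125 + 0.5Q.
Competitive equilibrium: 234.56 − 0.04Q = 23.125 + 0.5Q → Q* = 391.5463, P* = 218.8981.
Marginal revenue: MR = 234.56 − 0.08Q. Set MR = MC: 234.56 − 0.08Q = 23.125 + 0.5Q → Q_m = 364.5431.
Price P_m = 234.56 − 0.04·364.5431 = 219.9783; MC(Q_m) = 23.125 + 0.5·364.5431 = 205.3966.
Competitive Q* = 391.5463, so ΔQ = 27.0032; wedge = 219.9783 − 205.3966 = 14.5817.
DWL = ½ × 27.0032 × 14.5817 = 196.88.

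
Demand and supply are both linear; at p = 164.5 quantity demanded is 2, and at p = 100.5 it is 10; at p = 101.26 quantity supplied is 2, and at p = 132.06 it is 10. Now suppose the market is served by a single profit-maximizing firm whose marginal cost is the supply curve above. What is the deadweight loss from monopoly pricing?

Demand slope = (100.5 − 164.5)/(10 − 2) = −8, so p = 180.5 − 8q.
Supply slope = (132.06 − 101.26)/(10 − 2) = 3.85, so p = 93.56 + 3.85q.
Competitive equilibrium: 180.5 − 8q = 93.56 + 3.85q → q* = 7.3367, p* = 121.8063.
Marginal revenue: MR = 180.5 − 16q. Set MR = MC: 180.5 − 16q = 93.56 + 3.85q → q_m = 4.3798.
Price p_m = 180.5 − 8·4.3798 = 145.4616; MC(q_m) = 93.56 + 3.85·4.3798 = 110.4222.
Competitive q* = 7.3367, so Δq = 2.9569; wedge = 145.4616 − 110.4222 = 35.0394.
DWL = ½ × 2.9569 × 35.0394 = 51.80.

51.80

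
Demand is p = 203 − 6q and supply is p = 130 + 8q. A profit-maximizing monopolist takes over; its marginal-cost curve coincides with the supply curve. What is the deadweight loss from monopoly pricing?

Competitive equilibrium: 203 − 6q = 130 + 8q → q* = 5.2143, p* = 171.7143.
Marginal revenue: MR = 203 − 12q. Set MR = MC: 203 − 12q = 130 + 8q → q_m = 3.65.
Price p_m = 203 − 6·3.65 = 181.1; MC(q_m) = 130 + 8·3.65 = 159.2.
Competitive q* = 5.2143, so Δq = 1.5643; wedge = 181.1 − 159.2 = 21.9.
Welfare loss = ½ × 1.5643 × 21.9 = 17.13.

17.13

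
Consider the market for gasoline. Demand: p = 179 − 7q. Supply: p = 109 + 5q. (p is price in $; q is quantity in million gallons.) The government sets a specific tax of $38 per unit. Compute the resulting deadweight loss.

Competitive equilibrium: 179 − 7q = 109 + 5q → q* = 5.8333, p* = 138.1667.
With the tax, the buyer price exceeds the seller price by 38: (179 − 7q) − (109 + 5q) = 38 → q' = 2.6667.
Δq = 5.8333 − 2.6667 = 3.1666; the wedge equals the tax, 38.
Welfare loss = ½ × 3.1666 × 38 = $60.17 million.

$60.17 million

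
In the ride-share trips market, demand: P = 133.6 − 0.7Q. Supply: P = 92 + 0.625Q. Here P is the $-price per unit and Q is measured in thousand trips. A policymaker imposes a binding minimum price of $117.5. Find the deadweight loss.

Competitive equilibrium: 133.6 − 0.7Q = 92 + 0.625Q → Q* = 31.3962, P* = 111.6226.
At the floor P = 117.5, quantity demanded = (133.6 − 117.5)/0.7 = 23.
Sellers' marginal cost at Q' = 23: 92 + 0.625·23 = 106.375.
ΔQ = 31.3962 − 23 = 8.3962; wedge = 117.5 − 106.375 = 11.125.
DWL = ½ × 8.3962 × 11.125 = $46.70 thousand.

$46.70 thousand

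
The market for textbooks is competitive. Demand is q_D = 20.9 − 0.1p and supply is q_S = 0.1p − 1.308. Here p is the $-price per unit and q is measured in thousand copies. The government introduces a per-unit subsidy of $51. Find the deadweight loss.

In inverse form: demand p = 209 − 10q, supply p = 13.08 + 10q.
Competitive equilibrium: 209 − 10q = 13.08 + 10q → q* = 9.796, p* = 111.04.
The subsidy lowers effective supply by 51: p = 10q − 37.92.
New quantity: 209 − 10q = 10q − 37.92 → q' = 12.346.
Overproduction Δq = 12.346 − 9.796 = 2.55; wedge = subsidy = 51.
The triangle = ½ × 2.55 × 51 = $65.025 thousand.

$65.025 thousand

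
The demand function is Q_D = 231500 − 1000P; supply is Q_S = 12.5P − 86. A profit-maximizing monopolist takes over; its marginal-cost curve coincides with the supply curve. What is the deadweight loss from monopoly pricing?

46.32

In inverse form: demand P = 231.5 − 0.001Q, supply P = 6.88 + 0.08Q.
Competitive equilibrium: 231.5 − 0.001Q = 6.88 + 0.08Q → Q* = 2773.0864, P* = 228.7269.
Marginal revenue: MR = 231.5 − 0.002Q. Set MR = MC: 231.5 − 0.002Q = 6.88 + 0.08Q → Q_m = 2739.2683.
Price P_m = 231.5 − 0.001·2739.2683 = 228.7607; MC(Q_m) = 6.88 + 0.08·2739.2683 = 226.0215.
Competitive Q* = 2773.0864, so ΔQ = 33.8181; wedge = 228.7607 − 226.0215 = 2.7392.
DWL = ½ × 33.8181 × 2.7392 = 46.32.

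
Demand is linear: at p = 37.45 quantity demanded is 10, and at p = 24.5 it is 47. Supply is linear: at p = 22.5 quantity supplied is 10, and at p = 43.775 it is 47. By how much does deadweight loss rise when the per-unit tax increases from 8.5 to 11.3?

Demand slope = (24.5 − 37.45)/(47 − 10) = −0.35, so p = 40.95 − 0.35q.
Supply slope = (43.775 − 22.5)/(47 − 10) = 0.575, so p = 16.75 + 0.575q.
Competitive equilibrium: 40.95 − 0.35q = 16.75 + 0.575q → q* = 26.1622, p* = 31.7932.
For a per-unit tax t: Δq = t/0.925, so DWL = ½·t·(t/0.925) = t²/1.85.
At t = 8.5: DWL = 39.054. At t = 11.3: DWL = 69.022.
Increase = 69.022 − 39.054 = 29.97.

29.97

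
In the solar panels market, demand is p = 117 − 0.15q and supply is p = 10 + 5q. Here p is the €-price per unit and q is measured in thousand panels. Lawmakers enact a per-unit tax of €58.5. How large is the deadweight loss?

Competitive equilibrium: 117 − 0.15q = 10 + 5q → q* = 20.7767, p* = 113.8835.
With the tax, the buyer price exceeds the seller price by 58.5: (117 − 0.15q) − (10 + 5q) = 58.5 → q' = 9.4175.
Δq = 20.7767 − 9.4175 = 11.3592; the wedge equals the tax, 58.5.
The triangle = ½ × 11.3592 × 58.5 = €332.26 thousand.

€332.26 thousand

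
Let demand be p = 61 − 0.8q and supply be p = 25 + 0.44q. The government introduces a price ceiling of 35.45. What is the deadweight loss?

Competitive equilibrium: 61 − 0.8q = 25 + 0.44q → q* = 29.0323, p* = 37.7742.
At the ceiling p = 35.45, quantity supplied = (35.45 − 25)/0.44 = 23.75.
Willingness to pay at q' = 23.75: 61 − 0.8·23.75 = 42.
Δq = 29.0323 − 23.75 = 5.2823; wedge = 42 − 35.45 = 6.55.
The triangle = ½ × 5.2823 × 6.55 = 17.30.

17.30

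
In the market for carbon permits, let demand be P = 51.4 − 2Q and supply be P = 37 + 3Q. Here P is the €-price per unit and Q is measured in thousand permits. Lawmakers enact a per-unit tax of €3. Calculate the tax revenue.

Competitive equilibrium: 51.4 − 2Q = 37 + 3Q → Q* = 2.88, P* = 45.64.
With the tax, the buyer price exceeds the seller price by 3: (51.4 − 2Q) − (37 + 3Q) = 3 → Q' = 2.28.
Tax revenue = 3 × 2.28 = €6.84 thousand.

€6.84 thousand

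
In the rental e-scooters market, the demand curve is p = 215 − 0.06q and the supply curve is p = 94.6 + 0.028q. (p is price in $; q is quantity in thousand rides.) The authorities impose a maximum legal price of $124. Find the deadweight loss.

Competitive equilibrium: 215 − 0.06q = 94.6 + 0.028q → q* = 1368.1818, p* = 132.9091.
At the ceiling p = 124, quantity supplied = (124 − 94.6)/0.028 = 1050.
Willingness to pay at q' = 1050: 215 − 0.06·1050 = 152.
Δq = 1368.1818 − 1050 = 318.1818; wedge = 152 − 124 = 28.
Welfare loss = ½ × 318.1818 × 28 = $4454.55 thousand.

$4454.55 thousand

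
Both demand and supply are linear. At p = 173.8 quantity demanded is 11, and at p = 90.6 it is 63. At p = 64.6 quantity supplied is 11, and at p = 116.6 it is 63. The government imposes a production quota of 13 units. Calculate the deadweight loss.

Demand slope = (90.6 − 173.8)/(63 − 11) = −1.6, so p = 191.4 − 1.6q.
Supply slope = (116.6 − 64.6)/(63 − 11) = 1, so p = 53.6 + q.
Competitive equilibrium: 191.4 − 1.6q = 53.6 + q → q* = 53, p* = 106.6.
At q = 13: demand price = 191.4 − 1.6·13 = 170.6; supply price = 53.6 + 1·13 = 66.6.
Δq = 53 − 13 = 40; wedge = 170.6 − 66.6 = 104.
The triangle = ½ × 40 × 104 = 2080.

2080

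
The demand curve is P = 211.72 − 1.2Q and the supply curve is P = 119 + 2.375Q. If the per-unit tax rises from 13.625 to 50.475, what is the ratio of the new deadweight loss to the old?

Competitive equilibrium: 211.72 − 1.2Q = 119 + 2.375Q → Q* = 25.9357, P* = 180.5972.
For a per-unit tax t: ΔQ = t/3.575, so DWL = ½·t·(t/3.575) = t²/7.15.
At t = 13.625: DWL = 25.964. At t = 50.475: DWL = 356.325.
Ratio = (50.475/13.625)² = 13.724.

13.724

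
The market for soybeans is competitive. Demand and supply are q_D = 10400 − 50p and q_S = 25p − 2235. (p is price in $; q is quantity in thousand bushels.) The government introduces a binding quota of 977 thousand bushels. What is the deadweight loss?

In inverse form: demand p = 208 − 0.02q, supply p = 89.4 + 0.04q.
Competitive equilibrium: 208 − 0.02q = 89.4 + 0.04q → q* = 1976.6667, p* = 168.4667.
At q = 977: demand price = 208 − 0.02·977 = 188.46; supply price = 89.4 + 0.04·977 = 128.48.
Δq = 1976.6667 − 977 = 999.6667; wedge = 188.46 − 128.48 = 59.98.
The triangle = ½ × 999.6667 × 59.98 = $29980 thousand.

$29980 thousand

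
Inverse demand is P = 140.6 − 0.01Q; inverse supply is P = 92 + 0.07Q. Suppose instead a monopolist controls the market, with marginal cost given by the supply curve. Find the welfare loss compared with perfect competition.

Competitive equilibrium: 140.6 − 0.01Q = 92 + 0.07Q → Q* = 607.5, P* = 134.525.
Marginal revenue: MR = 140.6 − 0.02Q. Set MR = MC: 140.6 − 0.02Q = 92 + 0.07Q → Q_m = 540.
Price P_m = 140.6 − 0.01·540 = 135.2; MC(Q_m) = 92 + 0.07·540 = 129.8.
Competitive Q* = 607.5, so ΔQ = 67.5; wedge = 135.2 − 129.8 = 5.4.
Welfare loss = ½ × 67.5 × 5.4 = 182.25.

182.25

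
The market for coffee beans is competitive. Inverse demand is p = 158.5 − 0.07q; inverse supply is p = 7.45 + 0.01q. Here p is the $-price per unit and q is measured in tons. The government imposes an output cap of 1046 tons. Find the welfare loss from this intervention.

Competitive equilibrium: 158.5 − 0.07q = 7.45 + 0.01q → q* = 1888.125, p* = 26.3313.
At q = 1046: demand price = 158.5 − 0.07·1046 = 85.28; supply price = 7.45 + 0.01·1046 = 17.91.
Δq = 1888.125 − 1046 = 842.125; wedge = 85.28 − 17.91 = 67.37.
DWL = ½ × 842.125 × 67.37 = $28366.98.

$28366.98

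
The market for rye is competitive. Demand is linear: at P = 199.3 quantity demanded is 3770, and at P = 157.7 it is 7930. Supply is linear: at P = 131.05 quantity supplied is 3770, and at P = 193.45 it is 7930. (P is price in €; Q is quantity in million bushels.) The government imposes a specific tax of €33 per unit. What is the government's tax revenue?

Demand slope = (157.7 − 199.3)/(7930 − 3770) = −0.01, so P = 237 − 0.01Q.
Supply slope = (193.45 − 131.05)/(7930 − 3770) = 0.015, so P = 74.5 + 0.015Q.
Competitive equilibrium: 237 − 0.01Q = 74.5 + 0.015Q → Q* = 6500, P* = 172.
With the tax, the buyer price exceeds the seller price by 33: (237 − 0.01Q) − (74.5 + 0.015Q) = 33 → Q' = 5180.
Tax revenue = 33 × 5180 = €170940 million.

€170940 million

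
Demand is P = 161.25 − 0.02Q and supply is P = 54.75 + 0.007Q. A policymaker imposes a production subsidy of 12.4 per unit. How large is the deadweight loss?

Competitive equilibrium: 161.25 − 0.02Q = 54.75 + 0.007Q → Q* = 3944.4444, P* = 82.3611.
The subsidy lowers effective supply by 12.4: P = 42.35 + 0.007Q.
New quantity: 161.25 − 0.02Q = 42.35 + 0.007Q → Q' = 4403.7037.
Overproduction ΔQ = 4403.7037 − 3944.4444 = 459.2593; wedge = subsidy = 12.4.
The triangle = ½ × 459.2593 × 12.4 = 2847.41.

2847.41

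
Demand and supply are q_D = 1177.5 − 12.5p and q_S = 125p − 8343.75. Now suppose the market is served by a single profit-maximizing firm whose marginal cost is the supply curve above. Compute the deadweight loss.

In inverse form: demand p = 94.2 − 0.08q, supply p = 66.75 + 0.008q.
Competitive equilibrium: 94.2 − 0.08q = 66.75 + 0.008q → q* = 311.9318, p* = 69.2455.
Marginal revenue: MR = 94.2 − 0.16q. Set MR = MC: 94.2 − 0.16q = 66.75 + 0.008q → q_m = 163.3929.
Price p_m = 94.2 − 0.08·163.3929 = 81.1286; MC(q_m) = 66.75 + 0.008·163.3929 = 68.0571.
Competitive q* = 311.9318, so Δq = 148.5389; wedge = 81.1286 − 68.0571 = 13.0715.
DWL = ½ × 148.5389 × 13.0715 = 970.81.

970.81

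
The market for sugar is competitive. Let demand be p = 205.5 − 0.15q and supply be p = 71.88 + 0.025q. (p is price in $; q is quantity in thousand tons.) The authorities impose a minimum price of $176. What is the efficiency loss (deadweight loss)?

Competitive equilibrium: 205.5 − 0.15q = 71.88 + 0.025q → q* = 763.54286, p* = 90.96857.
At the floor p = 176, quantity demanded = (205.5 − 176)/0.15 = 196.66667.
Sellers' marginal cost at q' = 196.66667: 71.88 + 0.025·196.66667 = 76.79667.
Δq = 763.54286 − 196.66667 = 566.87619; wedge = 176 − 76.79667 = 99.20333.
Deadweight loss = ½ × 566.87619 × 99.20333 = $28118 thousand.

$28118 thousand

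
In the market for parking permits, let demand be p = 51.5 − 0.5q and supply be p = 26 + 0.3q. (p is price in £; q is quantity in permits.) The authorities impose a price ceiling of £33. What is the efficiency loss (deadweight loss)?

£29.18

Competitive equilibrium: 51.5 − 0.5q = 26 + 0.3q → q* = 31.875, p* = 35.5625.
At the ceiling p = 33, quantity supplied = (33 − 26)/0.3 = 23.3333.
Willingness to pay at q' = 23.3333: 51.5 − 0.5·23.3333 = 39.8334.
Δq = 31.875 − 23.3333 = 8.5417; wedge = 39.8334 − 33 = 6.8334.
DWL = ½ × 8.5417 × 6.8334 = £29.18.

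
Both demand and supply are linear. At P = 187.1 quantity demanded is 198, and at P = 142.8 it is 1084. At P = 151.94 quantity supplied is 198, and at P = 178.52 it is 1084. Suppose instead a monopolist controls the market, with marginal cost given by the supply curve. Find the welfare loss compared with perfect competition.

2404.77

Demand slope = (142.8 − 187.1)/(1084 − 198) = −0.05, so P = 197 − 0.05Q.
Supply slope = (178.52 − 151.94)/(1084 − 198) = 0.03, so P = 146 + 0.03Q.
Competitive equilibrium: 197 − 0.05Q = 146 + 0.03Q → Q* = 637.5, P* = 165.125.
Marginal revenue: MR = 197 − 0.1Q. Set MR = MC: 197 − 0.1Q = 146 + 0.03Q → Q_m = 392.3077.
Price P_m = 197 − 0.05·392.3077 = 177.3846; MC(Q_m) = 146 + 0.03·392.3077 = 157.7692.
Competitive Q* = 637.5, so ΔQ = 245.1923; wedge = 177.3846 − 157.7692 = 19.6154.
The triangle = ½ × 245.1923 × 19.6154 = 2404.77.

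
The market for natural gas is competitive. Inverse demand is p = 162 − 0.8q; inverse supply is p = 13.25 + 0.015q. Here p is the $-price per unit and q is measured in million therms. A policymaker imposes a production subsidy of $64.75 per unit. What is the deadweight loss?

Competitive equilibrium: 162 − 0.8q = 13.25 + 0.015q → q* = 182.51534, p* = 15.98773.
The subsidy lowers effective supply by 64.75: p = 0.015q − 51.5.
New quantity: 162 − 0.8q = 0.015q − 51.5 → q' = 261.96319.
Overproduction Δq = 261.96319 − 182.51534 = 79.44785; wedge = subsidy = 64.75.
The triangle = ½ × 79.44785 × 64.75 = $2572.12 million.

$2572.12 million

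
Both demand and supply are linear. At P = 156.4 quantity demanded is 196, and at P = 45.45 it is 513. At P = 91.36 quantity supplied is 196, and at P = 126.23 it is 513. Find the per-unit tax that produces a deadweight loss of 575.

Demand slope = (45.45 − 156.4)/(513 − 196) = −0.35, so P = 225 − 0.35Q.
Supply slope = (126.23 − 91.36)/(513 − 196) = 0.11, so P = 69.8 + 0.11Q.
Competitive equilibrium: 225 − 0.35Q = 69.8 + 0.11Q → Q* = 337.3913, P* = 106.913.
A tax t gives ΔQ = t/0.46 and wedge t, so DWL = t²/0.92.
t²/0.92 = 575 → t² = 529 → t = 23.

23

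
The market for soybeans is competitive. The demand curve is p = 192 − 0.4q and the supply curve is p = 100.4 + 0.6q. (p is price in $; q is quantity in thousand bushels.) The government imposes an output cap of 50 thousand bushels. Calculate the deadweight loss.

Competitive equilibrium: 192 − 0.4q = 100.4 + 0.6q → q* = 91.6, p* = 155.36.
At q = 50: demand price = 192 − 0.4·50 = 172; supply price = 100.4 + 0.6·50 = 130.4.
Δq = 91.6 − 50 = 41.6; wedge = 172 − 130.4 = 41.6.
DWL = ½ × 41.6 × 41.6 = $865.28 thousand.

$865.28 thousand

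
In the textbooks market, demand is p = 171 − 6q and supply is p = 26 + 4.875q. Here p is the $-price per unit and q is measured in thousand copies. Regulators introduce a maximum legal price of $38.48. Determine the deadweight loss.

Competitive equilibrium: 171 − 6q = 26 + 4.875q → q* = 13.3333, p* = 91.
At the ceiling p = 38.48, quantity supplied = (38.48 − 26)/4.875 = 2.56.
Willingness to pay at q' = 2.56: 171 − 6·2.56 = 155.64.
Δq = 13.3333 − 2.56 = 10.7733; wedge = 155.64 − 38.48 = 117.16.
Deadweight loss = ½ × 10.7733 × 117.16 = $631.10 thousand.

$631.10 thousand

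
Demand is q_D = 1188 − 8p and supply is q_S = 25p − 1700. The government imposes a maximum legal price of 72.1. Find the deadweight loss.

In inverse form: demand p = 148.5 − 0.125q, supply p = 68 + 0.04q.
Competitive equilibrium: 148.5 − 0.125q = 68 + 0.04q → q* = 487.8788, p* = 87.5152.
At the ceiling p = 72.1, quantity supplied = (72.1 − 68)/0.04 = 102.5.
Willingness to pay at q' = 102.5: 148.5 − 0.125·102.5 = 135.6875.
Δq = 487.8788 − 102.5 = 385.3788; wedge = 135.6875 − 72.1 = 63.5875.
The triangle = ½ × 385.3788 × 63.5875 = 12252.64.

12252.64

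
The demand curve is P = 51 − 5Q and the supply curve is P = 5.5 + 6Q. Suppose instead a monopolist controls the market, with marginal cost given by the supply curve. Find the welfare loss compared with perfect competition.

Competitive equilibrium: 51 − 5Q = 5.5 + 6Q → Q* = 4.1364, P* = 30.3182.
Marginal revenue: MR = 51 − 10Q. Set MR = MC: 51 − 10Q = 5.5 + 6Q → Q_m = 2.8438.
Price P_m = 51 − 5·2.8438 = 36.781; MC(Q_m) = 5.5 + 6·2.8438 = 22.5628.
Competitive Q* = 4.1364, so ΔQ = 1.2926; wedge = 36.781 − 22.5628 = 14.2182.
Welfare loss = ½ × 1.2926 × 14.2182 = 9.19.

9.19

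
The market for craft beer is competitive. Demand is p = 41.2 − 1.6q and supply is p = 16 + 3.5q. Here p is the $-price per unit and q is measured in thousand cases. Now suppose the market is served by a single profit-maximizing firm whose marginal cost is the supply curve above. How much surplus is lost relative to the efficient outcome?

Competitive equilibrium: 41.2 − 1.6q = 16 + 3.5q → q* = 4.9412, p* = 33.2941.
Marginal revenue: MR = 41.2 − 3.2q. Set MR = MC: 41.2 − 3.2q = 16 + 3.5q → q_m = 3.7612.
Price p_m = 41.2 − 1.6·3.7612 = 35.1821; MC(q_m) = 16 + 3.5·3.7612 = 29.1642.
Competitive q* = 4.9412, so Δq = 1.18; wedge = 35.1821 − 29.1642 = 6.0179.
The triangle = ½ × 1.18 × 6.0179 = $3.55 thousand.

$3.55 thousand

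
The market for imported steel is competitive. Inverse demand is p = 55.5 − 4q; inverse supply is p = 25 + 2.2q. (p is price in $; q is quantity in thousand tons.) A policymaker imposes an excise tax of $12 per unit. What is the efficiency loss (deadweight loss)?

Competitive equilibrium: 55.5 − 4q = 25 + 2.2q → q* = 4.9194, p* = 35.8226.
With the tax, the buyer price exceeds the seller price by 12: (55.5 − 4q) − (25 + 2.2q) = 12 → q' = 2.9839.
Δq = 4.9194 − 2.9839 = 1.9355; the wedge equals the tax, 12.
DWL = ½ × 1.9355 × 12 = $11.61 thousand.

$11.61 thousand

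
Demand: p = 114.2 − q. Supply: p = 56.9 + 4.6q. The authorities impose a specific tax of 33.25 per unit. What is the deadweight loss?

Competitive equilibrium: 114.2 − q = 56.9 + 4.6q → q* = 10.2321, p* = 103.9679.
With the tax, the buyer price exceeds the seller price by 33.25: (114.2 − q) − (56.9 + 4.6q) = 33.25 → q' = 4.2946.
Δq = 10.2321 − 4.2946 = 5.9375; the wedge equals the tax, 33.25.
Welfare loss = ½ × 5.9375 × 33.25 = 98.71.

98.71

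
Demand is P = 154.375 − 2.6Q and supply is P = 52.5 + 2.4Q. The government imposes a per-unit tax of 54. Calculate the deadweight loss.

Competitive equilibrium: 154.375 − 2.6Q = 52.5 + 2.4Q → Q* = 20.375, P* = 101.4.
With the tax, the buyer price exceeds the seller price by 54: (154.375 − 2.6Q) − (52.5 + 2.4Q) = 54 → Q' = 9.575.
ΔQ = 20.375 − 9.575 = 10.8; the wedge equals the tax, 54.
Welfare loss = ½ × 10.8 × 54 = 291.60.

291.60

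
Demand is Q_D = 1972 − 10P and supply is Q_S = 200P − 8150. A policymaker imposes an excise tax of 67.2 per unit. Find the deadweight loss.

21504

In inverse form: demand P = 197.2 − 0.1Q, supply P = 40.75 + 0.005Q.
Competitive equilibrium: 197.2 − 0.1Q = 40.75 + 0.005Q → Q* = 1490, P* = 48.2.
With the tax, the buyer price exceeds the seller price by 67.2: (197.2 − 0.1Q) − (40.75 + 0.005Q) = 67.2 → Q' = 850.
ΔQ = 1490 − 850 = 640; the wedge equals the tax, 67.2.
Welfare loss = ½ × 640 × 67.2 = 21504.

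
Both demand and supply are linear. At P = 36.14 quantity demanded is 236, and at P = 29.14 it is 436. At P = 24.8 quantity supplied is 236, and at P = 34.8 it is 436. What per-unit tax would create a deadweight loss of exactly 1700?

17

Demand slope = (29.14 − 36.14)/(436 − 236) = −0.035, so P = 44.4 − 0.035Q.
Supply slope = (34.8 − 24.8)/(436 − 236) = 0.05, so P = 13 + 0.05Q.
Competitive equilibrium: 44.4 − 0.035Q = 13 + 0.05Q → Q* = 369.4118, P* = 31.4706.
A tax t gives ΔQ = t/0.085 and wedge t, so DWL = t²/0.17.
t²/0.17 = 1700 → t² = 289 → t = 17.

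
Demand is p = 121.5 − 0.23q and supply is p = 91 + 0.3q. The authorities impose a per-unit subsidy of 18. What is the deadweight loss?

305.66

Competitive equilibrium: 121.5 − 0.23q = 91 + 0.3q → q* = 57.5472, p* = 108.2642.
The subsidy lowers effective supply by 18: p = 73 + 0.3q.
New quantity: 121.5 − 0.23q = 73 + 0.3q → q' = 91.5094.
Overproduction Δq = 91.5094 − 57.5472 = 33.9622; wedge = subsidy = 18.
Welfare loss = ½ × 33.9622 × 18 = 305.66.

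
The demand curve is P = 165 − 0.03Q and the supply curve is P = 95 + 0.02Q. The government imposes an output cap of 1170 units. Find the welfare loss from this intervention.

1322.50

Competitive equilibrium: 165 − 0.03Q = 95 + 0.02Q → Q* = 1400, P* = 123.
At Q = 1170: demand price = 165 − 0.03·1170 = 129.9; supply price = 95 + 0.02·1170 = 118.4.
ΔQ = 1400 − 1170 = 230; wedge = 129.9 − 118.4 = 11.5.
Welfare loss = ½ × 230 × 11.5 = 1322.50.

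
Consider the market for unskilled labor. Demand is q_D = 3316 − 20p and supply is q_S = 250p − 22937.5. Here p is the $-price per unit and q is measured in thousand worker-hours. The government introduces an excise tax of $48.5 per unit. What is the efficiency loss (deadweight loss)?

$21780.09 thousand

In inverse form: demand p = 165.8 − 0.05q, supply p = 91.75 + 0.004q.
Competitive equilibrium: 165.8 − 0.05q = 91.75 + 0.004q → q* = 1371.2963, p* = 97.2352.
With the tax, the buyer price exceeds the seller price by 48.5: (165.8 − 0.05q) − (91.75 + 0.004q) = 48.5 → q' = 473.1481.
Δq = 1371.2963 − 473.1481 = 898.1482; the wedge equals the tax, 48.5.
Welfare loss = ½ × 898.1482 × 48.5 = $21780.09 thousand.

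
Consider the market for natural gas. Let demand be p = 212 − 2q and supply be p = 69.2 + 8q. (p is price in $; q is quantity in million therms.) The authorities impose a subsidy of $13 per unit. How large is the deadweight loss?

Competitive equilibrium: 212 − 2q = 69.2 + 8q → q* = 14.28, p* = 183.44.
The subsidy lowers effective supply by 13: p = 56.2 + 8q.
New quantity: 212 − 2q = 56.2 + 8q → q' = 15.58.
Overproduction Δq = 15.58 − 14.28 = 1.3; wedge = subsidy = 13.
Deadweight loss = ½ × 1.3 × 13 = $8.45 million.

$8.45 million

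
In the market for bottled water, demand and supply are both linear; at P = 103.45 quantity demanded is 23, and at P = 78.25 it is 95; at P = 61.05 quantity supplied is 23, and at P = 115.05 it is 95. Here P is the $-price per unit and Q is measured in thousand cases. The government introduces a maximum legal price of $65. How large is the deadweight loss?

$609.11 thousand

Demand slope = (78.25 − 103.45)/(95 − 23) = −0.35, so P = 111.5 − 0.35Q.
Supply slope = (115.05 − 61.05)/(95 − 23) = 0.75, so P = 43.8 + 0.75Q.
Competitive equilibrium: 111.5 − 0.35Q = 43.8 + 0.75Q → Q* = 61.5455, P* = 89.9591.
At the ceiling P = 65, quantity supplied = (65 − 43.8)/0.75 = 28.2667.
Willingness to pay at Q' = 28.2667: 111.5 − 0.35·28.2667 = 101.6067.
ΔQ = 61.5455 − 28.2667 = 33.2788; wedge = 101.6067 − 65 = 36.6067.
DWL = ½ × 33.2788 × 36.6067 = $609.11 thousand.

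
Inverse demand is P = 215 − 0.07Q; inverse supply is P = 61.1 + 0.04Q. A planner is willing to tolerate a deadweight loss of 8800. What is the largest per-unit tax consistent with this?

44

Competitive equilibrium: 215 − 0.07Q = 61.1 + 0.04Q → Q* = 1399.0909, P* = 117.0636.
A tax t gives ΔQ = t/0.11 and wedge t, so DWL = t²/0.22.
t²/0.22 = 8800 → t² = 1936 → t = 44.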